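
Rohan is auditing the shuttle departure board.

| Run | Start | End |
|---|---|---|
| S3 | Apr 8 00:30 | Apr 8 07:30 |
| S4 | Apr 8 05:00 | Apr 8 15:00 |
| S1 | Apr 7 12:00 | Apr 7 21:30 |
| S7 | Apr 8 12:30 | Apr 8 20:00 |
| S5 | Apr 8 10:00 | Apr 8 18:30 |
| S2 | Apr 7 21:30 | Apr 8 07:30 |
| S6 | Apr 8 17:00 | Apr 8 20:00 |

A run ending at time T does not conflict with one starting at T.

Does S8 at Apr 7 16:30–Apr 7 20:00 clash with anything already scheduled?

S1: starts Apr 7 12:00 before S8 ends Apr 7 20:00, and ends Apr 7 21:30 after S8 starts Apr 7 16:30 → overlap.
S2: starts Apr 7 21:30 at or after S8 ends Apr 7 20:00 → clear.
S3: starts Apr 8 00:30 at or after S8 ends Apr 7 20:00 → clear.
S4: starts Apr 8 05:00 at or after S8 ends Apr 7 20:00 → clear.
S5: starts Apr 8 10:00 at or after S8 ends Apr 7 20:00 → clear.
S7: starts Apr 8 12:30 at or after S8 ends Apr 7 20:00 → clear.
S6: starts Apr 8 17:00 at or after S8 ends Apr 7 20:00 → clear.
S8 overlaps S1.

Yes — it overlaps S1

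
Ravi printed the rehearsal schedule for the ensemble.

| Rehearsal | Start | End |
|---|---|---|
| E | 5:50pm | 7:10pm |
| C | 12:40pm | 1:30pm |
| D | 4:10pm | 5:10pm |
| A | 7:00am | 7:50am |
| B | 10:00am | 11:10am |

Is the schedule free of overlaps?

Two intervals overlap when each starts before the other ends.
Sorted by start: A, B, C, D, E.
B starts after A ends; A is clear from here.
C starts after B ends; B is clear from here.
D starts after C ends; C is clear from here.
E starts after D ends.
Every pair is clear; the schedule has no overlaps.

Yes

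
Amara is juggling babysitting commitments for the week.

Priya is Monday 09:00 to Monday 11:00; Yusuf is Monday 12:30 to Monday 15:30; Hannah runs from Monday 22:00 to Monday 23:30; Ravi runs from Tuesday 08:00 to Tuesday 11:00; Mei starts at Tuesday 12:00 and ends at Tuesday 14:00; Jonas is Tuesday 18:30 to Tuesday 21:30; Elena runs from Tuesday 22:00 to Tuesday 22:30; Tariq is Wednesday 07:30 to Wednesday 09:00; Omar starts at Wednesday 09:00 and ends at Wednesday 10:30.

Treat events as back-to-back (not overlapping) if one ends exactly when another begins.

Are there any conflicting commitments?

Sorted by start: Priya, Yusuf, Hannah, Ravi, Mei, Jonas, Elena, Tariq, Omar.
Yusuf starts after Priya ends, so nothing later overlaps Priya either.
Hannah starts after Yusuf ends, so nothing later overlaps Yusuf either.
Ravi starts after Hannah ends, so nothing later overlaps Hannah either.
Mei starts after Ravi ends, so nothing later overlaps Ravi either.
Jonas starts after Mei ends, so nothing later overlaps Mei either.
Elena starts after Jonas ends, so nothing later overlaps Jonas either.
Tariq starts after Elena ends, so nothing later overlaps Elena either.
Omar starts exactly when Tariq ends (back-to-back, no overlap).
Every pair is clear; the schedule has no overlaps.

No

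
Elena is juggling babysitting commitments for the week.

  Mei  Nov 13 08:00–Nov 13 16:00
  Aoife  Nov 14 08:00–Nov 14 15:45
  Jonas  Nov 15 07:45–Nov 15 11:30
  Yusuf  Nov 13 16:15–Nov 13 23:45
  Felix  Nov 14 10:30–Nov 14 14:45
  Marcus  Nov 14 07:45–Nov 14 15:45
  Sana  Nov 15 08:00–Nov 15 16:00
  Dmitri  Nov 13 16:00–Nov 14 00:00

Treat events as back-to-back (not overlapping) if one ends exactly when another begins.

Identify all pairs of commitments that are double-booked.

Aoife & Felix, Aoife & Marcus, Dmitri & Yusuf, Felix & Marcus, Jonas & Sana

Sorted by start: Mei, Dmitri, Yusuf, Marcus, Aoife, Felix, Jonas, Sana.
Dmitri starts exactly when Mei ends (back-to-back, no overlap), so nothing later overlaps Mei either.
Yusuf starts before Dmitri ends → Dmitri and Yusuf overlap.
Marcus starts after Dmitri ends, so nothing later overlaps Dmitri either.
Marcus starts after Yusuf ends, so nothing later overlaps Yusuf either.
Aoife starts before Marcus ends → Marcus and Aoife overlap.
Felix starts before Marcus ends → Marcus and Felix overlap.
Jonas starts after Marcus ends, so nothing later overlaps Marcus either.
Felix starts before Aoife ends → Aoife and Felix overlap.
Jonas starts after Aoife ends, so nothing later overlaps Aoife either.
Jonas starts after Felix ends, so nothing later overlaps Felix either.
Sana starts before Jonas ends → Jonas and Sana overlap.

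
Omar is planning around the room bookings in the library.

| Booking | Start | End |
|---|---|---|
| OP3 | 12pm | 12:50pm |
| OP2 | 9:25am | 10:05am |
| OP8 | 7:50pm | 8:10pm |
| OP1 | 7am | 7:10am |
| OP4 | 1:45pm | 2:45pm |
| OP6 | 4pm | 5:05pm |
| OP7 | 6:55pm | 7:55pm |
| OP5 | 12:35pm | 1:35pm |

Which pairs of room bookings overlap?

OP3 & OP5, OP7 & OP8

Check each pair: they overlap iff neither finishes before the other starts.
Sorted by start: OP1, OP2, OP3, OP5, OP4, OP6, OP7, OP8.
OP2 starts after OP1 ends, so nothing later overlaps OP1 either.
OP3 starts after OP2 ends, so nothing later overlaps OP2 either.
OP5 starts before OP3 ends → OP3 and OP5 overlap.
OP4 starts after OP3 ends, so nothing later overlaps OP3 either.
OP4 starts after OP5 ends, so nothing later overlaps OP5 either.
OP6 starts after OP4 ends, so nothing later overlaps OP4 either.
OP7 starts after OP6 ends, so nothing later overlaps OP6 either.
OP8 starts before OP7 ends → OP7 and OP8 overlap.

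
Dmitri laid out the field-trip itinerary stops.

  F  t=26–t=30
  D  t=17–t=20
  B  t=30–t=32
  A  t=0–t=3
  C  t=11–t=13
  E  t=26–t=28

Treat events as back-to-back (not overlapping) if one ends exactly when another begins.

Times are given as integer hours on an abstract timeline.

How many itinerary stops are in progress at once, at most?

2

Sort all start/end points and keep a running count:
t=0 start A → 1
t=3 end A → 0
t=11 start C → 1
t=13 end C → 0
t=17 start D → 1
t=20 end D → 0
t=26 start E → 1
t=26 start F → 2
t=28 end E → 1
t=30 end F → 0
t=30 start B → 1
t=32 end B → 0
Peak is 2, at t=26 (E, F).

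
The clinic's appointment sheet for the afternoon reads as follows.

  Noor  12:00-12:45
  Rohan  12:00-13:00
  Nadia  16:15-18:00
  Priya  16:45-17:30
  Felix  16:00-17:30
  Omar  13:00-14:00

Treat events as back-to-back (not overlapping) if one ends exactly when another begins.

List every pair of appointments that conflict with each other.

Check each pair: they overlap iff neither finishes before the other starts.
Sorted by start: Noor, Rohan, Omar, Felix, Nadia, Priya.
Rohan starts before Noor ends → Noor and Rohan overlap.
Omar starts after Noor ends; Noor is clear from here.
Omar starts exactly when Rohan ends (back-to-back, no overlap); Rohan is clear from here.
Felix starts after Omar ends; Omar is clear from here.
Nadia starts before Felix ends → Felix and Nadia overlap.
Priya starts before Felix ends → Felix and Priya overlap.
Priya starts before Nadia ends → Nadia and Priya overlap.

Felix & Nadia, Felix & Priya, Nadia & Priya, Noor & Rohan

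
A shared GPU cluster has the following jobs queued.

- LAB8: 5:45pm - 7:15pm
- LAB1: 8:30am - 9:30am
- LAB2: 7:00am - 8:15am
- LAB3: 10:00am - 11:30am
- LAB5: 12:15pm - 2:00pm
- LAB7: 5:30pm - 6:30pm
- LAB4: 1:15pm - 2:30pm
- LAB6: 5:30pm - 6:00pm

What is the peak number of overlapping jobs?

3

Walk through starts and ends in time order (an end at T is processed before a start at T):
7:00am start LAB2 → 1
8:15am end LAB2 → 0
8:30am start LAB1 → 1
9:30am end LAB1 → 0
10:00am start LAB3 → 1
11:30am end LAB3 → 0
12:15pm start LAB5 → 1
1:15pm start LAB4 → 2
2:00pm end LAB5 → 1
2:30pm end LAB4 → 0
5:30pm start LAB6 → 1
5:30pm start LAB7 → 2
5:45pm start LAB8 → 3
6:00pm end LAB6 → 2
6:30pm end LAB7 → 1
7:15pm end LAB8 → 0
Peak is 3, at 5:45pm (LAB6, LAB7, LAB8).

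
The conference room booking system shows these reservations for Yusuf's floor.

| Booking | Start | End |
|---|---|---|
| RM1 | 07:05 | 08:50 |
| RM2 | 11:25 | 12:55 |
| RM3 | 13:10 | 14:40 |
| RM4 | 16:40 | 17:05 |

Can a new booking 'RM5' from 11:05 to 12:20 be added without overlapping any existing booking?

RM1: ends 08:50 at or before RM5 starts 11:05 → clear.
RM2: starts 11:25 before RM5 ends 12:20, and ends 12:55 after RM5 starts 11:05 → overlap.
RM3: starts 13:10 at or after RM5 ends 12:20 → clear.
RM4: starts 16:40 at or after RM5 ends 12:20 → clear.
RM5 overlaps RM2.

No — it overlaps RM2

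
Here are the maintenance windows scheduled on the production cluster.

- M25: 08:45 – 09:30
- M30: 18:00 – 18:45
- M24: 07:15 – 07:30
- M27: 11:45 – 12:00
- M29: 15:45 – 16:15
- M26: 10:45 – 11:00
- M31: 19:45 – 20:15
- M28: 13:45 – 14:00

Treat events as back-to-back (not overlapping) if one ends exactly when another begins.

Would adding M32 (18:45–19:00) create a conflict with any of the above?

No — it doesn't clash with anything

M24: ends 07:30 at or before M32 starts 18:45 → clear.
M25: ends 09:30 at or before M32 starts 18:45 → clear.
M26: ends 11:00 at or before M32 starts 18:45 → clear.
M27: ends 12:00 at or before M32 starts 18:45 → clear.
M28: ends 14:00 at or before M32 starts 18:45 → clear.
M29: ends 16:15 at or before M32 starts 18:45 → clear.
M30: ends 18:45 at or before M32 starts 18:45 → clear.
M31: starts 19:45 at or after M32 ends 19:00 → clear.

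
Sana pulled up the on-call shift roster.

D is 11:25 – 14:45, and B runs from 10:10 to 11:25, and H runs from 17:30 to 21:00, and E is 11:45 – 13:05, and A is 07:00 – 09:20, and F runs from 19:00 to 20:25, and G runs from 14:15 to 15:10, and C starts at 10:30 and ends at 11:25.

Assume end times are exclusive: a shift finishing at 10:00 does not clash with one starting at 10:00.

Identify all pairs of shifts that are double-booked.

B & C, D & E, D & G, F & H

Two intervals overlap when each starts before the other ends.
Sorted by start: A, B, C, D, E, G, H, F.
B starts after A ends, so nothing later overlaps A either.
C starts before B ends → B and C overlap.
D starts exactly when B ends (back-to-back, no overlap), so nothing later overlaps B either.
D starts exactly when C ends (back-to-back, no overlap), so nothing later overlaps C either.
E starts before D ends → D and E overlap.
G starts before D ends → D and G overlap.
H starts after D ends, so nothing later overlaps D either.
G starts after E ends, so nothing later overlaps E either.
H starts after G ends, so nothing later overlaps G either.
F starts before H ends → H and F overlap.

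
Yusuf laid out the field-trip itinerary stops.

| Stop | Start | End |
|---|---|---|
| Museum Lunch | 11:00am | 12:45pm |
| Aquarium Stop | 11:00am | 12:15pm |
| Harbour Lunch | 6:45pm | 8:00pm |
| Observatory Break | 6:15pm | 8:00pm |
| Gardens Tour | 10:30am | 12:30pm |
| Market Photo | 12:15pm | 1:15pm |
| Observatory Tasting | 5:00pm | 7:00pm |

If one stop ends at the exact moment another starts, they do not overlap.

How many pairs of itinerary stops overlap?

8

Sorted by start: Gardens Tour, Museum Lunch, Aquarium Stop, Market Photo, Observatory Tasting, Observatory Break, Harbour Lunch.
Museum Lunch starts before Gardens Tour ends → Gardens Tour and Museum Lunch overlap.
Aquarium Stop starts before Gardens Tour ends → Gardens Tour and Aquarium Stop overlap.
Market Photo starts before Gardens Tour ends → Gardens Tour and Market Photo overlap.
Observatory Tasting starts after Gardens Tour ends — done with Gardens Tour.
Aquarium Stop starts before Museum Lunch ends → Museum Lunch and Aquarium Stop overlap.
Market Photo starts before Museum Lunch ends → Museum Lunch and Market Photo overlap.
Observatory Tasting starts after Museum Lunch ends — done with Museum Lunch.
Market Photo starts exactly when Aquarium Stop ends (back-to-back, no overlap) — done with Aquarium Stop.
Observatory Tasting starts after Market Photo ends — done with Market Photo.
Observatory Break starts before Observatory Tasting ends → Observatory Tasting and Observatory Break overlap.
Harbour Lunch starts before Observatory Tasting ends → Observatory Tasting and Harbour Lunch overlap.
Harbour Lunch starts before Observatory Break ends → Observatory Break and Harbour Lunch overlap.
Overlapping pairs: Aquarium Stop & Gardens Tour, Aquarium Stop & Museum Lunch, Gardens Tour & Market Photo, Gardens Tour & Museum Lunch, Harbour Lunch & Observatory Break, Harbour Lunch & Observatory Tasting, Market Photo & Museum Lunch, Observatory Break & Observatory Tasting — 8 in total.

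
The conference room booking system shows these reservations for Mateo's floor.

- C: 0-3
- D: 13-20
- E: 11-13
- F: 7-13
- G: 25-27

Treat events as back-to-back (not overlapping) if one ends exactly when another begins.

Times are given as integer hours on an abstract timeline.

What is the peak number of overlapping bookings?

Sort all start/end points and keep a running count:
0 start C → 1
3 end C → 0
7 start F → 1
11 start E → 2
13 end E → 1
13 end F → 0
13 start D → 1
20 end D → 0
25 start G → 1
27 end G → 0
Peak is 2, at 11 (E, F).

2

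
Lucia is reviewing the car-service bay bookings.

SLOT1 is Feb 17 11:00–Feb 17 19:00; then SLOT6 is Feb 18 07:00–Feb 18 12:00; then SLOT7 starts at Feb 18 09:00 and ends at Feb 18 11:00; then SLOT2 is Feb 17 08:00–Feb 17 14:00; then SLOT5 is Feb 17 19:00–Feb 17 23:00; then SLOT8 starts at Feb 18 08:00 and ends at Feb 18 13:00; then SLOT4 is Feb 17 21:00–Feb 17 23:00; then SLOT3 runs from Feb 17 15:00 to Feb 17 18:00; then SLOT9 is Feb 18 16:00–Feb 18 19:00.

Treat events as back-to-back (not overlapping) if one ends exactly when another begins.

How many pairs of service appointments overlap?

6

Check each pair: they overlap iff neither finishes before the other starts.
Sorted by start: SLOT2, SLOT1, SLOT3, SLOT5, SLOT4, SLOT6, SLOT8, SLOT7, SLOT9.
SLOT1 starts before SLOT2 ends → SLOT2 and SLOT1 overlap.
SLOT3 starts after SLOT2 ends, so nothing later overlaps SLOT2 either.
SLOT3 starts before SLOT1 ends → SLOT1 and SLOT3 overlap.
SLOT5 starts exactly when SLOT1 ends (back-to-back, no overlap), so nothing later overlaps SLOT1 either.
SLOT5 starts after SLOT3 ends, so nothing later overlaps SLOT3 either.
SLOT4 starts before SLOT5 ends → SLOT5 and SLOT4 overlap.
SLOT6 starts after SLOT5 ends, so nothing later overlaps SLOT5 either.
SLOT6 starts after SLOT4 ends, so nothing later overlaps SLOT4 either.
SLOT8 starts before SLOT6 ends → SLOT6 and SLOT8 overlap.
SLOT7 starts before SLOT6 ends → SLOT6 and SLOT7 overlap.
SLOT9 starts after SLOT6 ends.
SLOT7 starts before SLOT8 ends → SLOT8 and SLOT7 overlap.
SLOT9 starts after SLOT8 ends.
SLOT9 starts after SLOT7 ends.
Overlapping pairs: SLOT1 & SLOT2, SLOT1 & SLOT3, SLOT4 & SLOT5, SLOT6 & SLOT7, SLOT6 & SLOT8, SLOT7 & SLOT8 — 6 in total.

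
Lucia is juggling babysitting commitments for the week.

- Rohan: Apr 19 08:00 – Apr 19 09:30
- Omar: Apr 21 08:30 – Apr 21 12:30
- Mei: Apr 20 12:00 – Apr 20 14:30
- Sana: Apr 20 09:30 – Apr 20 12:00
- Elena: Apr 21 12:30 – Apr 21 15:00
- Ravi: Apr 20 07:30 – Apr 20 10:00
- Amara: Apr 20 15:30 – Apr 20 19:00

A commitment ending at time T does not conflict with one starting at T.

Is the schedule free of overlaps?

No

Check each pair: they overlap iff neither finishes before the other starts.
Sorted by start: Rohan, Ravi, Sana, Mei, Amara, Omar, Elena.
Ravi starts after Rohan ends; Rohan is clear from here.
Sana starts before Ravi ends → Ravi and Sana overlap.
That's a conflict, so the schedule is not conflict-free.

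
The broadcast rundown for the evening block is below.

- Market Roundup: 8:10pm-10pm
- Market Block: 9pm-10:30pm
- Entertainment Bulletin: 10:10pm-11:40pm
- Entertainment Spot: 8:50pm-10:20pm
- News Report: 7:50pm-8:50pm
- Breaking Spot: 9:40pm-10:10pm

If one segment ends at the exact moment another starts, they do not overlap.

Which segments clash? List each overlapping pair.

Breaking Spot & Entertainment Spot, Breaking Spot & Market Block, Breaking Spot & Market Roundup, Entertainment Bulletin & Entertainment Spot, Entertainment Bulletin & Market Block, Entertainment Spot & Market Block, Entertainment Spot & Market Roundup, Market Block & Market Roundup, Market Roundup & News Report

Sorted by start: News Report, Market Roundup, Entertainment Spot, Market Block, Breaking Spot, Entertainment Bulletin.
Market Roundup starts before News Report ends → News Report and Market Roundup overlap.
Entertainment Spot starts exactly when News Report ends (back-to-back, no overlap), so nothing later overlaps News Report either.
Entertainment Spot starts before Market Roundup ends → Market Roundup and Entertainment Spot overlap.
Market Block starts before Market Roundup ends → Market Roundup and Market Block overlap.
Breaking Spot starts before Market Roundup ends → Market Roundup and Breaking Spot overlap.
Entertainment Bulletin starts after Market Roundup ends.
Market Block starts before Entertainment Spot ends → Entertainment Spot and Market Block overlap.
Breaking Spot starts before Entertainment Spot ends → Entertainment Spot and Breaking Spot overlap.
Entertainment Bulletin starts before Entertainment Spot ends → Entertainment Spot and Entertainment Bulletin overlap.
Breaking Spot starts before Market Block ends → Market Block and Breaking Spot overlap.
Entertainment Bulletin starts before Market Block ends → Market Block and Entertainment Bulletin overlap.
Entertainment Bulletin starts exactly when Breaking Spot ends (back-to-back, no overlap).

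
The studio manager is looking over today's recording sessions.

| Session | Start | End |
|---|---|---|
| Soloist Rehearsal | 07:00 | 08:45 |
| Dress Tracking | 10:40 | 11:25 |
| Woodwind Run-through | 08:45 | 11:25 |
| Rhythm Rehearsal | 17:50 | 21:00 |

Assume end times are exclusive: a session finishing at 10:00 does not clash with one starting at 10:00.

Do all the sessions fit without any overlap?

Sorted by start: Soloist Rehearsal, Woodwind Run-through, Dress Tracking, Rhythm Rehearsal.
Woodwind Run-through starts exactly when Soloist Rehearsal ends (back-to-back, no overlap) — done with Soloist Rehearsal.
Dress Tracking starts before Woodwind Run-through ends → Woodwind Run-through and Dress Tracking overlap.
That's a conflict, so the schedule is not conflict-free.

No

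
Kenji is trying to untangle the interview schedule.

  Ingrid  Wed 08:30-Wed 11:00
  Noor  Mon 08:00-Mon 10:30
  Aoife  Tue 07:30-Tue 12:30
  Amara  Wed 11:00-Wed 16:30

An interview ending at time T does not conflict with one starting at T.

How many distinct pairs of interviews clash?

Sorted by start: Noor, Aoife, Ingrid, Amara.
Aoife starts after Noor ends, so Noor has no further overlaps.
Ingrid starts after Aoife ends, so Aoife has no further overlaps.
Amara starts exactly when Ingrid ends (back-to-back, no overlap).
No pair overlaps.

0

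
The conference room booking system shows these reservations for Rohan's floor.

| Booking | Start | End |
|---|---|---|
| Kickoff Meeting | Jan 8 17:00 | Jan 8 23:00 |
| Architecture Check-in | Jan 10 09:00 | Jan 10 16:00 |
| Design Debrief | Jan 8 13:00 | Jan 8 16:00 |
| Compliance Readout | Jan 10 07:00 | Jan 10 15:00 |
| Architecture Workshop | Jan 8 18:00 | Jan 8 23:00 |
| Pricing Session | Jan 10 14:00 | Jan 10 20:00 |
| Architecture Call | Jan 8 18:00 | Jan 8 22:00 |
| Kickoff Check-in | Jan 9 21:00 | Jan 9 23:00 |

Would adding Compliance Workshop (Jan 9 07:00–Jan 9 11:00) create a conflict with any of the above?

Design Debrief: ends Jan 8 16:00 at or before Compliance Workshop starts Jan 9 07:00 → clear.
Kickoff Meeting: ends Jan 8 23:00 at or before Compliance Workshop starts Jan 9 07:00 → clear.
Architecture Workshop: ends Jan 8 23:00 at or before Compliance Workshop starts Jan 9 07:00 → clear.
Architecture Call: ends Jan 8 22:00 at or before Compliance Workshop starts Jan 9 07:00 → clear.
Kickoff Check-in: starts Jan 9 21:00 at or after Compliance Workshop ends Jan 9 11:00 → clear.
Compliance Readout: starts Jan 10 07:00 at or after Compliance Workshop ends Jan 9 11:00 → clear.
Architecture Check-in: starts Jan 10 09:00 at or after Compliance Workshop ends Jan 9 11:00 → clear.
Pricing Session: starts Jan 10 14:00 at or after Compliance Workshop ends Jan 9 11:00 → clear.

No — it doesn't clash with anything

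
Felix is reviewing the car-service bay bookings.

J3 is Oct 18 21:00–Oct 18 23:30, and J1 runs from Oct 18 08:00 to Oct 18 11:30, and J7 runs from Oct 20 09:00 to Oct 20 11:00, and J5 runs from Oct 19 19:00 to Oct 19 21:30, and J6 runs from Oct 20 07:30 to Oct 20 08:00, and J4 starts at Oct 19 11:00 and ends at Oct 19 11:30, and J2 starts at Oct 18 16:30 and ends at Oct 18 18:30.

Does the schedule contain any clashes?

Sorted by start: J1, J2, J3, J4, J5, J6, J7.
J2 starts after J1 ends — done with J1.
J3 starts after J2 ends — done with J2.
J4 starts after J3 ends — done with J3.
J5 starts after J4 ends — done with J4.
J6 starts after J5 ends — done with J5.
J7 starts after J6 ends.
Every pair is clear; the schedule has no overlaps.

No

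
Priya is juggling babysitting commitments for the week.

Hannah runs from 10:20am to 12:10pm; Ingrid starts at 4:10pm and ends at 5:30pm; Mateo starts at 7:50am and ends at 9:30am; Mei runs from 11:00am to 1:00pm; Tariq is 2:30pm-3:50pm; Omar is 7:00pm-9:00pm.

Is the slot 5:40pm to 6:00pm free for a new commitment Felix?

Yes — the slot is free

Mateo: ends 9:30am at or before Felix starts 5:40pm → clear.
Hannah: ends 12:10pm at or before Felix starts 5:40pm → clear.
Mei: ends 1:00pm at or before Felix starts 5:40pm → clear.
Tariq: ends 3:50pm at or before Felix starts 5:40pm → clear.
Ingrid: ends 5:30pm at or before Felix starts 5:40pm → clear.
Omar: starts 7:00pm at or after Felix ends 6:00pm → clear.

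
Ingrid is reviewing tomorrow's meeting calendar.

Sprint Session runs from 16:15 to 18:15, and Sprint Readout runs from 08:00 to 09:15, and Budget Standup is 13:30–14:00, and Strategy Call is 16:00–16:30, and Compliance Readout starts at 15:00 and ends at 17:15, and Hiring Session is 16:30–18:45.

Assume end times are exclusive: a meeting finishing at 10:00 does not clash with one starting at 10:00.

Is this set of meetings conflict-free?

Sorted by start: Sprint Readout, Budget Standup, Compliance Readout, Strategy Call, Sprint Session, Hiring Session.
Budget Standup starts after Sprint Readout ends, so Sprint Readout has no further overlaps.
Compliance Readout starts after Budget Standup ends, so Budget Standup has no further overlaps.
Strategy Call starts before Compliance Readout ends → Compliance Readout and Strategy Call overlap.
That's a conflict, so the schedule is not conflict-free.

No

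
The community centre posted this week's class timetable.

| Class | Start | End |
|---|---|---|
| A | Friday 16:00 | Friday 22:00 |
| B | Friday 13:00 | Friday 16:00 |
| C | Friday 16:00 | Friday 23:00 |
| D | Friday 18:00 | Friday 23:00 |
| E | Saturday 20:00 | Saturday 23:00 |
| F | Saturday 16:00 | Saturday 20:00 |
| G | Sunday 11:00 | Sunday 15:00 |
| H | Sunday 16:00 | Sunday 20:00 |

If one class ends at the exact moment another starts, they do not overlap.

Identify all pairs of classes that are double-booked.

A & C, A & D, C & D

Sorted by start: B, A, C, D, F, E, G, H.
A starts exactly when B ends (back-to-back, no overlap) — done with B.
C starts before A ends → A and C overlap.
D starts before A ends → A and D overlap.
F starts after A ends — done with A.
D starts before C ends → C and D overlap.
F starts after C ends — done with C.
F starts after D ends — done with D.
E starts exactly when F ends (back-to-back, no overlap) — done with F.
G starts after E ends — done with E.
H starts after G ends.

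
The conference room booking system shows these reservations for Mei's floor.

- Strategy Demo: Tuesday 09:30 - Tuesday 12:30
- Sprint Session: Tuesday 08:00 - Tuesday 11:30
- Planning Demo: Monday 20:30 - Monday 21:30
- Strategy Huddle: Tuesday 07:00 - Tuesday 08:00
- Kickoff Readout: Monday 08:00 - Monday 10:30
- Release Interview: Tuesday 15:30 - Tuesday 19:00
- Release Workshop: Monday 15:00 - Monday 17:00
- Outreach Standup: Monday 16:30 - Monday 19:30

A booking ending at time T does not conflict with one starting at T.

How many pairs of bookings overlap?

2

Check each pair: they overlap iff neither finishes before the other starts.
Sorted by start: Kickoff Readout, Release Workshop, Outreach Standup, Planning Demo, Strategy Huddle, Sprint Session, Strategy Demo, Release Interview.
Release Workshop starts after Kickoff Readout ends, so nothing later overlaps Kickoff Readout either.
Outreach Standup starts before Release Workshop ends → Release Workshop and Outreach Standup overlap.
Planning Demo starts after Release Workshop ends, so nothing later overlaps Release Workshop either.
Planning Demo starts after Outreach Standup ends, so nothing later overlaps Outreach Standup either.
Strategy Huddle starts after Planning Demo ends, so nothing later overlaps Planning Demo either.
Sprint Session starts exactly when Strategy Huddle ends (back-to-back, no overlap), so nothing later overlaps Strategy Huddle either.
Strategy Demo starts before Sprint Session ends → Sprint Session and Strategy Demo overlap.
Release Interview starts after Sprint Session ends.
Release Interview starts after Strategy Demo ends.
Overlapping pairs: Outreach Standup & Release Workshop, Sprint Session & Strategy Demo — 2 in total.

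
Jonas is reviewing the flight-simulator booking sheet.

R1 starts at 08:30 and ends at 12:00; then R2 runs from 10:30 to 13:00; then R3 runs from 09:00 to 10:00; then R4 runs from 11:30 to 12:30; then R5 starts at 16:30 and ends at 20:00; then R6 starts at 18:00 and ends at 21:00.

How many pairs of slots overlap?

5

Sorted by start: R1, R3, R2, R4, R5, R6.
R3 starts before R1 ends → R1 and R3 overlap.
R2 starts before R1 ends → R1 and R2 overlap.
R4 starts before R1 ends → R1 and R4 overlap.
R5 starts after R1 ends; R1 is clear from here.
R2 starts after R3 ends; R3 is clear from here.
R4 starts before R2 ends → R2 and R4 overlap.
R5 starts after R2 ends; R2 is clear from here.
R5 starts after R4 ends; R4 is clear from here.
R6 starts before R5 ends → R5 and R6 overlap.
Overlapping pairs: R1 & R2, R1 & R3, R1 & R4, R2 & R4, R5 & R6 — 5 in total.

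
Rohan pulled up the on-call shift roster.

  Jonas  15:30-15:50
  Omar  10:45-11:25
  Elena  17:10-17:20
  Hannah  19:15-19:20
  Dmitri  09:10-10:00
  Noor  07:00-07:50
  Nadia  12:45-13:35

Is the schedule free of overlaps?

Yes

Two intervals overlap when each starts before the other ends.
Sorted by start: Noor, Dmitri, Omar, Nadia, Jonas, Elena, Hannah.
Dmitri starts after Noor ends — done with Noor.
Omar starts after Dmitri ends — done with Dmitri.
Nadia starts after Omar ends — done with Omar.
Jonas starts after Nadia ends — done with Nadia.
Elena starts after Jonas ends — done with Jonas.
Hannah starts after Elena ends.
Every pair is clear; the schedule has no overlaps.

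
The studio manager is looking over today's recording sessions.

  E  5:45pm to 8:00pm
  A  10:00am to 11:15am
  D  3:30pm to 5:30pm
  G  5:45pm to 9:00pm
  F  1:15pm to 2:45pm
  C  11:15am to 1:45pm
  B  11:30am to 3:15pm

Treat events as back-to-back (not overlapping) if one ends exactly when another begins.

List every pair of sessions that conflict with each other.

B & C, B & F, C & F, E & G

Sorted by start: A, C, B, F, D, E, G.
C starts exactly when A ends (back-to-back, no overlap), so nothing later overlaps A either.
B starts before C ends → C and B overlap.
F starts before C ends → C and F overlap.
D starts after C ends, so nothing later overlaps C either.
F starts before B ends → B and F overlap.
D starts after B ends, so nothing later overlaps B either.
D starts after F ends, so nothing later overlaps F either.
E starts after D ends, so nothing later overlaps D either.
G starts before E ends → E and G overlap.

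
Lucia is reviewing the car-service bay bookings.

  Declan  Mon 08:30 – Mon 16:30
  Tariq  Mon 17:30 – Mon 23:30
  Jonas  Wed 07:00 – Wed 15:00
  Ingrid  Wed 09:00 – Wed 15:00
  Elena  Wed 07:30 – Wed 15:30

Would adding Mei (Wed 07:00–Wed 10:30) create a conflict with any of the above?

Yes — it overlaps Elena, Ingrid, Jonas

Declan: ends Mon 16:30 at or before Mei starts Wed 07:00 → clear.
Tariq: ends Mon 23:30 at or before Mei starts Wed 07:00 → clear.
Jonas: starts Wed 07:00 before Mei ends Wed 10:30, and ends Wed 15:00 after Mei starts Wed 07:00 → overlap.
Elena: starts Wed 07:30 before Mei ends Wed 10:30, and ends Wed 15:30 after Mei starts Wed 07:00 → overlap.
Ingrid: starts Wed 09:00 before Mei ends Wed 10:30, and ends Wed 15:00 after Mei starts Wed 07:00 → overlap.
Mei overlaps Jonas, Ingrid, Elena.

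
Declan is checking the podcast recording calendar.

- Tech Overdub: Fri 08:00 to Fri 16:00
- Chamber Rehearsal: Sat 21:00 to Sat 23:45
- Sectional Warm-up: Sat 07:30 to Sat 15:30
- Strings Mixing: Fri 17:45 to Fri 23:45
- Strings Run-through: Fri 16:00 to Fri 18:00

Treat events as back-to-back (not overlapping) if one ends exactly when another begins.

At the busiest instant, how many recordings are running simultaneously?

Walk through starts and ends in time order (an end at T is processed before a start at T):
Fri 08:00 start Tech Overdub → 1
Fri 16:00 end Tech Overdub → 0
Fri 16:00 start Strings Run-through → 1
Fri 17:45 start Strings Mixing → 2
Fri 18:00 end Strings Run-through → 1
Fri 23:45 end Strings Mixing → 0
Sat 07:30 start Sectional Warm-up → 1
Sat 15:30 end Sectional Warm-up → 0
Sat 21:00 start Chamber Rehearsal → 1
Sat 23:45 end Chamber Rehearsal → 0
Peak is 2, at Fri 17:45 (Strings Mixing, Strings Run-through).

2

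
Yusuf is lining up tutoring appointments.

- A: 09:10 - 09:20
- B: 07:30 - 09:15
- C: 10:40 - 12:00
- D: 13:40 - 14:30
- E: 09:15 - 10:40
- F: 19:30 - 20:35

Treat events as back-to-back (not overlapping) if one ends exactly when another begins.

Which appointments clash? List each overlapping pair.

Two intervals overlap when each starts before the other ends.
Sorted by start: B, A, E, C, D, F.
A starts before B ends → B and A overlap.
E starts exactly when B ends (back-to-back, no overlap), so B has no further overlaps.
E starts before A ends → A and E overlap.
C starts after A ends, so A has no further overlaps.
C starts exactly when E ends (back-to-back, no overlap), so E has no further overlaps.
D starts after C ends, so C has no further overlaps.
F starts after D ends.

A & B, A & E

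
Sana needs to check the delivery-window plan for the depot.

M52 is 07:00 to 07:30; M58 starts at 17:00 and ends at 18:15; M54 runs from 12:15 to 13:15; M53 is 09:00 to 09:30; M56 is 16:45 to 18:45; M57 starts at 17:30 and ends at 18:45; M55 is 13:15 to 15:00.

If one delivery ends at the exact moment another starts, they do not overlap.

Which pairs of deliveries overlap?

Sorted by start: M52, M53, M54, M55, M56, M58, M57.
M53 starts after M52 ends, so M52 has no further overlaps.
M54 starts after M53 ends, so M53 has no further overlaps.
M55 starts exactly when M54 ends (back-to-back, no overlap), so M54 has no further overlaps.
M56 starts after M55 ends, so M55 has no further overlaps.
M58 starts before M56 ends → M56 and M58 overlap.
M57 starts before M56 ends → M56 and M57 overlap.
M57 starts before M58 ends → M58 and M57 overlap.

M56 & M57, M56 & M58, M57 & M58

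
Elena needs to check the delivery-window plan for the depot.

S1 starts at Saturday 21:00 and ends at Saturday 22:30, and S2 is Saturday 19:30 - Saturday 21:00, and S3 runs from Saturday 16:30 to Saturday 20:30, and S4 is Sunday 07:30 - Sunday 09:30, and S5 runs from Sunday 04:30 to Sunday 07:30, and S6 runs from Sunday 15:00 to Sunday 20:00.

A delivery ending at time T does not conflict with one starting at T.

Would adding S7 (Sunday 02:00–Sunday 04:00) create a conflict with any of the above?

S3: ends Saturday 20:30 at or before S7 starts Sunday 02:00 → clear.
S2: ends Saturday 21:00 at or before S7 starts Sunday 02:00 → clear.
S1: ends Saturday 22:30 at or before S7 starts Sunday 02:00 → clear.
S5: starts Sunday 04:30 at or after S7 ends Sunday 04:00 → clear.
S4: starts Sunday 07:30 at or after S7 ends Sunday 04:00 → clear.
S6: starts Sunday 15:00 at or after S7 ends Sunday 04:00 → clear.

No — it doesn't clash with anything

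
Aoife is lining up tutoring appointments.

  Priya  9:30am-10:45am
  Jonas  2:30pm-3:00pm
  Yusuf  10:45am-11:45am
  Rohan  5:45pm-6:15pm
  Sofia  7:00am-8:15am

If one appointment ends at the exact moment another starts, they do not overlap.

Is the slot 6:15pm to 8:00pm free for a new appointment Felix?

Sofia: ends 8:15am at or before Felix starts 6:15pm → clear.
Priya: ends 10:45am at or before Felix starts 6:15pm → clear.
Yusuf: ends 11:45am at or before Felix starts 6:15pm → clear.
Jonas: ends 3:00pm at or before Felix starts 6:15pm → clear.
Rohan: ends 6:15pm at or before Felix starts 6:15pm → clear.

Yes — the slot is free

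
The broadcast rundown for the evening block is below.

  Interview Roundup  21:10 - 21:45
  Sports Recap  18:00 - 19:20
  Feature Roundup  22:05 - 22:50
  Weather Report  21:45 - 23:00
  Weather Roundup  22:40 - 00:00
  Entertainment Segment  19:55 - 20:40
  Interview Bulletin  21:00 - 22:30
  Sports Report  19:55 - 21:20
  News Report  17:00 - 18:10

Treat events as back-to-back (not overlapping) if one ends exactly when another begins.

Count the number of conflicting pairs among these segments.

10

Sorted by start: News Report, Sports Recap, Sports Report, Entertainment Segment, Interview Bulletin, Interview Roundup, Weather Report, Feature Roundup, Weather Roundup.
Sports Recap starts before News Report ends → News Report and Sports Recap overlap.
Sports Report starts after News Report ends — done with News Report.
Sports Report starts after Sports Recap ends — done with Sports Recap.
Entertainment Segment starts before Sports Report ends → Sports Report and Entertainment Segment overlap.
Interview Bulletin starts before Sports Report ends → Sports Report and Interview Bulletin overlap.
Interview Roundup starts before Sports Report ends → Sports Report and Interview Roundup overlap.
Weather Report starts after Sports Report ends — done with Sports Report.
Interview Bulletin starts after Entertainment Segment ends — done with Entertainment Segment.
Interview Roundup starts before Interview Bulletin ends → Interview Bulletin and Interview Roundup overlap.
Weather Report starts before Interview Bulletin ends → Interview Bulletin and Weather Report overlap.
Feature Roundup starts before Interview Bulletin ends → Interview Bulletin and Feature Roundup overlap.
Weather Roundup starts after Interview Bulletin ends.
Weather Report starts exactly when Interview Roundup ends (back-to-back, no overlap) — done with Interview Roundup.
Feature Roundup starts before Weather Report ends → Weather Report and Feature Roundup overlap.
Weather Roundup starts before Weather Report ends → Weather Report and Weather Roundup overlap.
Weather Roundup starts before Feature Roundup ends → Feature Roundup and Weather Roundup overlap.
Overlapping pairs: Entertainment Segment & Sports Report, Feature Roundup & Interview Bulletin, Feature Roundup & Weather Report, Feature Roundup & Weather Roundup, Interview Bulletin & Interview Roundup, Interview Bulletin & Sports Report, Interview Bulletin & Weather Report, Interview Roundup & Sports Report, News Report & Sports Recap, Weather Report & Weather Roundup — 10 in total.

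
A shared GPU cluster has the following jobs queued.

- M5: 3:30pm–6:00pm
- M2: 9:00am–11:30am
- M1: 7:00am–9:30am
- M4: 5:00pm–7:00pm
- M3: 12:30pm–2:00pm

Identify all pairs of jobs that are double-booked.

M1 & M2, M4 & M5

Two intervals overlap when each starts before the other ends.
Sorted by start: M1, M2, M3, M5, M4.
M2 starts before M1 ends → M1 and M2 overlap.
M3 starts after M1 ends — done with M1.
M3 starts after M2 ends — done with M2.
M5 starts after M3 ends — done with M3.
M4 starts before M5 ends → M5 and M4 overlap.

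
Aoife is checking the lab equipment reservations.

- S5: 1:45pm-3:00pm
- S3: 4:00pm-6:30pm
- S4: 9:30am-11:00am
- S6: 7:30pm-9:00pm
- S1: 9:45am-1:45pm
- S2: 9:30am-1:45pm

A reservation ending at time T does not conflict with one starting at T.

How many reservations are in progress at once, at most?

Sweep the timeline, counting +1 at each start and −1 at each end (ends before starts at a tie):
9:30am start S2 → 1
9:30am start S4 → 2
9:45am start S1 → 3
11:00am end S4 → 2
1:45pm end S1 → 1
1:45pm end S2 → 0
1:45pm start S5 → 1
3:00pm end S5 → 0
4:00pm start S3 → 1
6:30pm end S3 → 0
7:30pm start S6 → 1
9:00pm end S6 → 0
Peak is 3, at 9:45am (S1, S2, S4).

3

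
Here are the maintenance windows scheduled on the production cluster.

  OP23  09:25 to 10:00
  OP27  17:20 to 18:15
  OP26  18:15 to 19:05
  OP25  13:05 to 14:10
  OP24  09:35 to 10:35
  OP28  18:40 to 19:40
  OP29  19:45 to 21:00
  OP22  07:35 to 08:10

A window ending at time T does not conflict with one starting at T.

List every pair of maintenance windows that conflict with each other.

Sorted by start: OP22, OP23, OP24, OP25, OP27, OP26, OP28, OP29.
OP23 starts after OP22 ends, so nothing later overlaps OP22 either.
OP24 starts before OP23 ends → OP23 and OP24 overlap.
OP25 starts after OP23 ends, so nothing later overlaps OP23 either.
OP25 starts after OP24 ends, so nothing later overlaps OP24 either.
OP27 starts after OP25 ends, so nothing later overlaps OP25 either.
OP26 starts exactly when OP27 ends (back-to-back, no overlap), so nothing later overlaps OP27 either.
OP28 starts before OP26 ends → OP26 and OP28 overlap.
OP29 starts after OP26 ends.
OP29 starts after OP28 ends.

OP23 & OP24, OP26 & OP28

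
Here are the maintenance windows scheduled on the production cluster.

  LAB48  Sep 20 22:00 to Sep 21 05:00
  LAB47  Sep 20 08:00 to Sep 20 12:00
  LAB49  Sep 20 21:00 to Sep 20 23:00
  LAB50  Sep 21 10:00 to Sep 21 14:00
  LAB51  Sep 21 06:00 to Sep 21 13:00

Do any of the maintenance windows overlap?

Yes

Sorted by start: LAB47, LAB49, LAB48, LAB51, LAB50.
LAB49 starts after LAB47 ends; LAB47 is clear from here.
LAB48 starts before LAB49 ends → LAB49 and LAB48 overlap.
That's a conflict, so the schedule is not conflict-free.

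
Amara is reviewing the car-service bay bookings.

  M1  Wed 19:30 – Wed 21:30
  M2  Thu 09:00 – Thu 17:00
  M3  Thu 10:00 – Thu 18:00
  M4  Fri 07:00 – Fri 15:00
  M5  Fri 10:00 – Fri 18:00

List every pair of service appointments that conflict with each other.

Sorted by start: M1, M2, M3, M4, M5.
M2 starts after M1 ends — done with M1.
M3 starts before M2 ends → M2 and M3 overlap.
M4 starts after M2 ends — done with M2.
M4 starts after M3 ends — done with M3.
M5 starts before M4 ends → M4 and M5 overlap.

M2 & M3, M4 & M5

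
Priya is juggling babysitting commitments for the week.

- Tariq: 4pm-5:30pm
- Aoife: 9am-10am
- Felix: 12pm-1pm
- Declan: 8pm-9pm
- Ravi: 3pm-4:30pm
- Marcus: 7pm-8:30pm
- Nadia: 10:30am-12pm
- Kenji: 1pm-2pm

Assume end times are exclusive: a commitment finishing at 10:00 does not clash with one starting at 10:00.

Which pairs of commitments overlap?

Sorted by start: Aoife, Nadia, Felix, Kenji, Ravi, Tariq, Marcus, Declan.
Nadia starts after Aoife ends, so Aoife has no further overlaps.
Felix starts exactly when Nadia ends (back-to-back, no overlap), so Nadia has no further overlaps.
Kenji starts exactly when Felix ends (back-to-back, no overlap), so Felix has no further overlaps.
Ravi starts after Kenji ends, so Kenji has no further overlaps.
Tariq starts before Ravi ends → Ravi and Tariq overlap.
Marcus starts after Ravi ends, so Ravi has no further overlaps.
Marcus starts after Tariq ends, so Tariq has no further overlaps.
Declan starts before Marcus ends → Marcus and Declan overlap.

Declan & Marcus, Ravi & Tariq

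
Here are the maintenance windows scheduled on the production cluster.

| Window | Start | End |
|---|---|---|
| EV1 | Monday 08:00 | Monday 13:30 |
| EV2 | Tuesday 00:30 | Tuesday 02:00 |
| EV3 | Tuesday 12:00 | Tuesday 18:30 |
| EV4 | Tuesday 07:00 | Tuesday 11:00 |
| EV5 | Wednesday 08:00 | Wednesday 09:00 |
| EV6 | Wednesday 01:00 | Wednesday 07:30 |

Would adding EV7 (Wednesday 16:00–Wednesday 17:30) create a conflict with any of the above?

EV1: ends Monday 13:30 at or before EV7 starts Wednesday 16:00 → clear.
EV2: ends Tuesday 02:00 at or before EV7 starts Wednesday 16:00 → clear.
EV4: ends Tuesday 11:00 at or before EV7 starts Wednesday 16:00 → clear.
EV3: ends Tuesday 18:30 at or before EV7 starts Wednesday 16:00 → clear.
EV6: ends Wednesday 07:30 at or before EV7 starts Wednesday 16:00 → clear.
EV5: ends Wednesday 09:00 at or before EV7 starts Wednesday 16:00 → clear.

No — it doesn't clash with anything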